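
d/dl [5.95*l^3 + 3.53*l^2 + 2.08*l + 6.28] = 17.85*l^2 + 7.06*l + 2.08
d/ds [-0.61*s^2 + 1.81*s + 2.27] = 1.81 - 1.22*s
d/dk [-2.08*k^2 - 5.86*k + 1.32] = -4.16*k - 5.86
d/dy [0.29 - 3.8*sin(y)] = -3.8*cos(y)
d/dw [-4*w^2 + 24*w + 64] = 24 - 8*w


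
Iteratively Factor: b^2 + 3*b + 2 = (b + 2)*(b + 1)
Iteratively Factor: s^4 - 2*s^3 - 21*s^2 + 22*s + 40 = (s + 1)*(s^3 - 3*s^2 - 18*s + 40) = (s - 2)*(s + 1)*(s^2 - s - 20) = (s - 5)*(s - 2)*(s + 1)*(s + 4)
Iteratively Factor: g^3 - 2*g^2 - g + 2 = (g + 1)*(g^2 - 3*g + 2) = (g - 1)*(g + 1)*(g - 2)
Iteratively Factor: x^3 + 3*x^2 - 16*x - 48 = (x - 4)*(x^2 + 7*x + 12) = (x - 4)*(x + 3)*(x + 4)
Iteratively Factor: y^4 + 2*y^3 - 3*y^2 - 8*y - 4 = (y + 1)*(y^3 + y^2 - 4*y - 4) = (y + 1)^2*(y^2 - 4) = (y - 2)*(y + 1)^2*(y + 2)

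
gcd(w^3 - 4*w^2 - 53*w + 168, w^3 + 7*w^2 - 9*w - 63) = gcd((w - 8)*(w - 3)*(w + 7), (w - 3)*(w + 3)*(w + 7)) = w^2 + 4*w - 21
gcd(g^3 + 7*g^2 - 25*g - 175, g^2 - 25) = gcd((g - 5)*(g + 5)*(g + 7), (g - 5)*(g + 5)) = g^2 - 25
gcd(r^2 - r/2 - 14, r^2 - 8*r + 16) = r - 4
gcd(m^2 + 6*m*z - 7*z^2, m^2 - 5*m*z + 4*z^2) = -m + z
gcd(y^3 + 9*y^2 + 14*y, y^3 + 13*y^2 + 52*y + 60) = y + 2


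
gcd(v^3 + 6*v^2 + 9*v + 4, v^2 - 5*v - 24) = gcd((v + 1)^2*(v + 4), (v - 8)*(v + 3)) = 1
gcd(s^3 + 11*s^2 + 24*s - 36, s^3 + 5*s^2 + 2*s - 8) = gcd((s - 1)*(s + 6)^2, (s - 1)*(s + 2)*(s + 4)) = s - 1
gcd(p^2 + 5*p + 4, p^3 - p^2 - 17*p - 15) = p + 1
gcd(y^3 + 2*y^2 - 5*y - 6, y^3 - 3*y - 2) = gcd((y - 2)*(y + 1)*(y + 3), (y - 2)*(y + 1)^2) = y^2 - y - 2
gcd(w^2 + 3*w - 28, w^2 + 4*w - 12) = 1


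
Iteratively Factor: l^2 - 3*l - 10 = (l - 5)*(l + 2)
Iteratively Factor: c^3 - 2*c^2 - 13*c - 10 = (c + 1)*(c^2 - 3*c - 10) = (c - 5)*(c + 1)*(c + 2)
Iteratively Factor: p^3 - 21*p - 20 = (p - 5)*(p^2 + 5*p + 4) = (p - 5)*(p + 1)*(p + 4)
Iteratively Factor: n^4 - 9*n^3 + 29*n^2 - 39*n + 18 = (n - 3)*(n^3 - 6*n^2 + 11*n - 6) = (n - 3)^2*(n^2 - 3*n + 2) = (n - 3)^2*(n - 1)*(n - 2)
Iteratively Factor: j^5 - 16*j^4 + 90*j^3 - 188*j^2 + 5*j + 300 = (j - 5)*(j^4 - 11*j^3 + 35*j^2 - 13*j - 60) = (j - 5)^2*(j^3 - 6*j^2 + 5*j + 12) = (j - 5)^2*(j - 3)*(j^2 - 3*j - 4) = (j - 5)^2*(j - 3)*(j + 1)*(j - 4)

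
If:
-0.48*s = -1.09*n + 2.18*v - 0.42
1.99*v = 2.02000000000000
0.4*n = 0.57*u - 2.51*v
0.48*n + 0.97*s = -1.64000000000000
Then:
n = 0.74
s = -2.06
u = 4.99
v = 1.02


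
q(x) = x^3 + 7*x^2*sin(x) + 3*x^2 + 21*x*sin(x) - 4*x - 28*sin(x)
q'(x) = 7*x^2*cos(x) + 3*x^2 + 14*x*sin(x) + 21*x*cos(x) + 6*x + 21*sin(x) - 28*cos(x) - 4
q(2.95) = 58.04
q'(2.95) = -41.46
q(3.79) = -9.51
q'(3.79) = -104.16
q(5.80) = 119.85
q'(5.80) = 375.82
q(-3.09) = 12.84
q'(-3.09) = 33.27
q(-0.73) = 30.54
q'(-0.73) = -43.48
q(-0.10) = 3.43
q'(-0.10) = -36.41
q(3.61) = 8.93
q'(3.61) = -99.60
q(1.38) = 16.87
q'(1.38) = 52.30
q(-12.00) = -857.37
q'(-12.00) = 891.45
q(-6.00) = -56.62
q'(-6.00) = 144.49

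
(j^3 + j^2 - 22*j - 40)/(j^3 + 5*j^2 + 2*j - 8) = (j - 5)/(j - 1)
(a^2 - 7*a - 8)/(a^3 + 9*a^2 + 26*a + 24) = (a^2 - 7*a - 8)/(a^3 + 9*a^2 + 26*a + 24)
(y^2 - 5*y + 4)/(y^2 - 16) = (y - 1)/(y + 4)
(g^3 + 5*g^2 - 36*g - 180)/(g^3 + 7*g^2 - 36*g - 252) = (g + 5)/(g + 7)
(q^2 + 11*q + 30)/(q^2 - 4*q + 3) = (q^2 + 11*q + 30)/(q^2 - 4*q + 3)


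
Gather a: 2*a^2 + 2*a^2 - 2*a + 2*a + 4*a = 4*a^2 + 4*a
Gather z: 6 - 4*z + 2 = 8 - 4*z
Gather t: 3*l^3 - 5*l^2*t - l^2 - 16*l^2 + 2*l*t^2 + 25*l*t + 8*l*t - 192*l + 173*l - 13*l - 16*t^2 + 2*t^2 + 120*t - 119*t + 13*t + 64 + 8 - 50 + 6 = 3*l^3 - 17*l^2 - 32*l + t^2*(2*l - 14) + t*(-5*l^2 + 33*l + 14) + 28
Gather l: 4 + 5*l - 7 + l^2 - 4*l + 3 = l^2 + l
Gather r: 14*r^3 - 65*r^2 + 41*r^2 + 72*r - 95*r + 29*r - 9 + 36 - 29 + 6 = 14*r^3 - 24*r^2 + 6*r + 4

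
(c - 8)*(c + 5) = c^2 - 3*c - 40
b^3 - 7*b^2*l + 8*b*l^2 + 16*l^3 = (b - 4*l)^2*(b + l)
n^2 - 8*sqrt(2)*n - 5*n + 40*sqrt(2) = (n - 5)*(n - 8*sqrt(2))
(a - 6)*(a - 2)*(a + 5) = a^3 - 3*a^2 - 28*a + 60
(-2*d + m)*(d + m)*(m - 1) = -2*d^2*m + 2*d^2 - d*m^2 + d*m + m^3 - m^2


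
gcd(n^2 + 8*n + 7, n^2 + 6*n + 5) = n + 1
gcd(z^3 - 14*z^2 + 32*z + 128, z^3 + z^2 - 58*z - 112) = z^2 - 6*z - 16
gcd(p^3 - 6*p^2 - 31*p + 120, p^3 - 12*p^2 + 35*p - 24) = p^2 - 11*p + 24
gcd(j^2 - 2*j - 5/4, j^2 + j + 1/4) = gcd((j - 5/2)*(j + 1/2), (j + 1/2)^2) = j + 1/2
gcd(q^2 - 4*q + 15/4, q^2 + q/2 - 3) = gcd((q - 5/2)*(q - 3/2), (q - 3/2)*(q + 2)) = q - 3/2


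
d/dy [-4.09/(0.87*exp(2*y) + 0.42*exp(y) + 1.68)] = (7.1166*exp(y) + 1.7178)*exp(y)/(0.87*exp(2*y) + 0.42*exp(y) + 1.68)^2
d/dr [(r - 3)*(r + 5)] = 2*r + 2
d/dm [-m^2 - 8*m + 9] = -2*m - 8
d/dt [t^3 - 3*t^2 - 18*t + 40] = 3*t^2 - 6*t - 18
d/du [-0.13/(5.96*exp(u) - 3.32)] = 0.7748*exp(u)/(5.96*exp(u) - 3.32)^2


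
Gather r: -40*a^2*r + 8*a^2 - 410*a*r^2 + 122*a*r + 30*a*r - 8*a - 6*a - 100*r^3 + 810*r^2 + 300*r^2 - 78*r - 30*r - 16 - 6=8*a^2 - 14*a - 100*r^3 + r^2*(1110 - 410*a) + r*(-40*a^2 + 152*a - 108) - 22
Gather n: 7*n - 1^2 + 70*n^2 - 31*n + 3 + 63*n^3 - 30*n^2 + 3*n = 63*n^3 + 40*n^2 - 21*n + 2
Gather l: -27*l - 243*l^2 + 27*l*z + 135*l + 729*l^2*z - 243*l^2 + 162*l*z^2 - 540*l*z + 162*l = l^2*(729*z - 486) + l*(162*z^2 - 513*z + 270)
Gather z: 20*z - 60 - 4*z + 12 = 16*z - 48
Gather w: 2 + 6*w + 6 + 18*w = 24*w + 8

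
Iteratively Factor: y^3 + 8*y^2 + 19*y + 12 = (y + 1)*(y^2 + 7*y + 12) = (y + 1)*(y + 4)*(y + 3)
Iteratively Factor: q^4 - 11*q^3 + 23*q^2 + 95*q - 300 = (q - 5)*(q^3 - 6*q^2 - 7*q + 60) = (q - 5)*(q + 3)*(q^2 - 9*q + 20) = (q - 5)^2*(q + 3)*(q - 4)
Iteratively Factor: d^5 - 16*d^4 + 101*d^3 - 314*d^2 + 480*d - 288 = (d - 3)*(d^4 - 13*d^3 + 62*d^2 - 128*d + 96) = (d - 4)*(d - 3)*(d^3 - 9*d^2 + 26*d - 24) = (d - 4)^2*(d - 3)*(d^2 - 5*d + 6) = (d - 4)^2*(d - 3)^2*(d - 2)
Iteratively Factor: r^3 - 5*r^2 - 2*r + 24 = (r + 2)*(r^2 - 7*r + 12) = (r - 4)*(r + 2)*(r - 3)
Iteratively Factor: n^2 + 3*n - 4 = (n + 4)*(n - 1)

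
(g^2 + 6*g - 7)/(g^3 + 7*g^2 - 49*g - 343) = (g - 1)/(g^2 - 49)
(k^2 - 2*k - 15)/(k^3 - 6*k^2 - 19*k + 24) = (k - 5)/(k^2 - 9*k + 8)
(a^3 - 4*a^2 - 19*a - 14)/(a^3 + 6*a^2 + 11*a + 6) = (a - 7)/(a + 3)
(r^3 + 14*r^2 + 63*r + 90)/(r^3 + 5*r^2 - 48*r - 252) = (r^2 + 8*r + 15)/(r^2 - r - 42)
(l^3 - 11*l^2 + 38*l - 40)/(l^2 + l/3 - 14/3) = 3*(l^2 - 9*l + 20)/(3*l + 7)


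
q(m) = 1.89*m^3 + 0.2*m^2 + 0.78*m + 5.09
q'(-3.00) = 50.61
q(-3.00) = -46.48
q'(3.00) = 53.01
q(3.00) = 60.26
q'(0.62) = 3.21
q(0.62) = 6.10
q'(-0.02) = 0.77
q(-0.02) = 5.07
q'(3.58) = 74.88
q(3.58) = 97.16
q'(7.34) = 309.19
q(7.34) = 768.98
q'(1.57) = 15.38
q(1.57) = 14.12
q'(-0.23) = 0.99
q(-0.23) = 4.90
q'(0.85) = 5.22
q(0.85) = 7.06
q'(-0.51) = 2.05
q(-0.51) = 4.49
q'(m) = 5.67*m^2 + 0.4*m + 0.78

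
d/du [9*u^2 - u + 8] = 18*u - 1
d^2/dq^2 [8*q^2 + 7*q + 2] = 16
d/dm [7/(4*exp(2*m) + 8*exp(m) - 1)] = -56*(exp(m) + 1)*exp(m)/(4*exp(2*m) + 8*exp(m) - 1)^2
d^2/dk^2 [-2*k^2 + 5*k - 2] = -4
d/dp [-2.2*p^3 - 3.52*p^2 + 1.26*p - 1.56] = -6.6*p^2 - 7.04*p + 1.26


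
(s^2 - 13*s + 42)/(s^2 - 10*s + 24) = (s - 7)/(s - 4)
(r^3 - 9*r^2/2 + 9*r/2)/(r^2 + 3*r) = (2*r^2 - 9*r + 9)/(2*(r + 3))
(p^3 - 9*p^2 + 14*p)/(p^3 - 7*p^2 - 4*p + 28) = p/(p + 2)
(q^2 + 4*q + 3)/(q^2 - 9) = (q + 1)/(q - 3)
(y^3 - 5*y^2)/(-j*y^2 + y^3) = (5 - y)/(j - y)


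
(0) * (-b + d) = 0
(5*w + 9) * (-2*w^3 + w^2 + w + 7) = -10*w^4 - 13*w^3 + 14*w^2 + 44*w + 63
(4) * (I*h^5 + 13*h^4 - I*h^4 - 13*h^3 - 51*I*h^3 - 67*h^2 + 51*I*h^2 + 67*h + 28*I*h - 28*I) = 4*I*h^5 + 52*h^4 - 4*I*h^4 - 52*h^3 - 204*I*h^3 - 268*h^2 + 204*I*h^2 + 268*h + 112*I*h - 112*I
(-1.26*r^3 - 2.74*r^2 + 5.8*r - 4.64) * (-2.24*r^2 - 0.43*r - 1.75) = 2.8224*r^5 + 6.6794*r^4 - 9.6088*r^3 + 12.6946*r^2 - 8.1548*r + 8.12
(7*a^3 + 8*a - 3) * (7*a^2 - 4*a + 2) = 49*a^5 - 28*a^4 + 70*a^3 - 53*a^2 + 28*a - 6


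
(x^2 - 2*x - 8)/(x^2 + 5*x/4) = 4*(x^2 - 2*x - 8)/(x*(4*x + 5))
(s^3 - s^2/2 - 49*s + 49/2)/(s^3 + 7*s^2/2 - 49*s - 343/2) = (2*s - 1)/(2*s + 7)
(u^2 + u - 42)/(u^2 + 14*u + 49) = (u - 6)/(u + 7)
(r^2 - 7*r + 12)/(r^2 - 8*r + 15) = (r - 4)/(r - 5)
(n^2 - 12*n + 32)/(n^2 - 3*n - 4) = (n - 8)/(n + 1)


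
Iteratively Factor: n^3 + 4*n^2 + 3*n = (n + 1)*(n^2 + 3*n) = (n + 1)*(n + 3)*(n)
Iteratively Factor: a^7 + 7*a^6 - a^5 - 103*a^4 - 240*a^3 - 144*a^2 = (a - 4)*(a^6 + 11*a^5 + 43*a^4 + 69*a^3 + 36*a^2) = (a - 4)*(a + 3)*(a^5 + 8*a^4 + 19*a^3 + 12*a^2) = a*(a - 4)*(a + 3)*(a^4 + 8*a^3 + 19*a^2 + 12*a) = a*(a - 4)*(a + 3)^2*(a^3 + 5*a^2 + 4*a) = a*(a - 4)*(a + 1)*(a + 3)^2*(a^2 + 4*a) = a*(a - 4)*(a + 1)*(a + 3)^2*(a + 4)*(a)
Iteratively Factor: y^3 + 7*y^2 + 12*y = (y)*(y^2 + 7*y + 12) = y*(y + 3)*(y + 4)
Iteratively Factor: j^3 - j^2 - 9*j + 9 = (j - 1)*(j^2 - 9) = (j - 3)*(j - 1)*(j + 3)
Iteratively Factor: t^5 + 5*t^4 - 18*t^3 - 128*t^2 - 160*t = (t + 4)*(t^4 + t^3 - 22*t^2 - 40*t) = (t + 4)^2*(t^3 - 3*t^2 - 10*t) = (t - 5)*(t + 4)^2*(t^2 + 2*t) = t*(t - 5)*(t + 4)^2*(t + 2)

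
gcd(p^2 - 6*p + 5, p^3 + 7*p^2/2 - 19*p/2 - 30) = 1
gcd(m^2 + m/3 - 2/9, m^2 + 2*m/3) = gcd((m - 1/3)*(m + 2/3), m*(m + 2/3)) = m + 2/3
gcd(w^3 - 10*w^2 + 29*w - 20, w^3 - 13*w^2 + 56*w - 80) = w^2 - 9*w + 20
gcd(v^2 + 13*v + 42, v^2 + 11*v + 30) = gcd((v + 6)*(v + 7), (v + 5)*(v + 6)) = v + 6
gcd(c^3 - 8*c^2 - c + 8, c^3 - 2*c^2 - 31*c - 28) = c + 1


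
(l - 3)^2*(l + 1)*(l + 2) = l^4 - 3*l^3 - 7*l^2 + 15*l + 18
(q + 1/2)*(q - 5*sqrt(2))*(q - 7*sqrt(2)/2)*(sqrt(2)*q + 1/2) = sqrt(2)*q^4 - 33*q^3/2 + sqrt(2)*q^3/2 - 33*q^2/4 + 123*sqrt(2)*q^2/4 + 35*q/2 + 123*sqrt(2)*q/8 + 35/4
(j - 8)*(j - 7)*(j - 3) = j^3 - 18*j^2 + 101*j - 168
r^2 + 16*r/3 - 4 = (r - 2/3)*(r + 6)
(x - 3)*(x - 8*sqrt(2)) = x^2 - 8*sqrt(2)*x - 3*x + 24*sqrt(2)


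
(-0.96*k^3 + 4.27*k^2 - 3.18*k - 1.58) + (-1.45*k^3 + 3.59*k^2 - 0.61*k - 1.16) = -2.41*k^3 + 7.86*k^2 - 3.79*k - 2.74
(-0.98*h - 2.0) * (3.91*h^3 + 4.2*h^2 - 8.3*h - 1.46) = -3.8318*h^4 - 11.936*h^3 - 0.266*h^2 + 18.0308*h + 2.92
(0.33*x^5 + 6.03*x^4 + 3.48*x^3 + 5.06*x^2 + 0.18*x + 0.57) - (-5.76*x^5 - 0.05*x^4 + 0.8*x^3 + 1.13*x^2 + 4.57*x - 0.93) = 6.09*x^5 + 6.08*x^4 + 2.68*x^3 + 3.93*x^2 - 4.39*x + 1.5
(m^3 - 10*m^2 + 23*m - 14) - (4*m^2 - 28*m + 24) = m^3 - 14*m^2 + 51*m - 38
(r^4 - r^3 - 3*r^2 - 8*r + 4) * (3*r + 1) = 3*r^5 - 2*r^4 - 10*r^3 - 27*r^2 + 4*r + 4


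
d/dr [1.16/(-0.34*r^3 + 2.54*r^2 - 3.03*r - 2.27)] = (1.1832*r^2 - 5.8928*r + 3.5148)/(0.34*r^3 - 2.54*r^2 + 3.03*r + 2.27)^2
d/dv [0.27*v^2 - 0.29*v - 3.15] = 0.54*v - 0.29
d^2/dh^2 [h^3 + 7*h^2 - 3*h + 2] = 6*h + 14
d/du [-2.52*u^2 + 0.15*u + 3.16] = 0.15 - 5.04*u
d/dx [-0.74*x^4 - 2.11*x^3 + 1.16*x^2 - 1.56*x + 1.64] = -2.96*x^3 - 6.33*x^2 + 2.32*x - 1.56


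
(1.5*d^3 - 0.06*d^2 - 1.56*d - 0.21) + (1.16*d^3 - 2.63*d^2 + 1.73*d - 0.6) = 2.66*d^3 - 2.69*d^2 + 0.17*d - 0.81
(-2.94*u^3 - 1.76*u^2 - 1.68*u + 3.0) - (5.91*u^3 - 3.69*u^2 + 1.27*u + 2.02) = -8.85*u^3 + 1.93*u^2 - 2.95*u + 0.98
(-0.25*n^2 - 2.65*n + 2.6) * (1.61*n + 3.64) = -0.4025*n^3 - 5.1765*n^2 - 5.46*n + 9.464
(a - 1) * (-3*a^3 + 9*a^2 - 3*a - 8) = -3*a^4 + 12*a^3 - 12*a^2 - 5*a + 8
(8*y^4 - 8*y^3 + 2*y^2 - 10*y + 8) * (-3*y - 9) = -24*y^5 - 48*y^4 + 66*y^3 + 12*y^2 + 66*y - 72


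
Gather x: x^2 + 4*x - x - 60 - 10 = x^2 + 3*x - 70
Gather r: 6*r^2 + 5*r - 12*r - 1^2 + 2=6*r^2 - 7*r + 1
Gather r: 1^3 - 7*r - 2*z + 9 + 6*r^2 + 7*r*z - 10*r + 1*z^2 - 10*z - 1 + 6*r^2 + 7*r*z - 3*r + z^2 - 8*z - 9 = 12*r^2 + r*(14*z - 20) + 2*z^2 - 20*z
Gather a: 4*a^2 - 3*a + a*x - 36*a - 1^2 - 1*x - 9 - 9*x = 4*a^2 + a*(x - 39) - 10*x - 10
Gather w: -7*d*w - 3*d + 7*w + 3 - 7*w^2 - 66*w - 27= -3*d - 7*w^2 + w*(-7*d - 59) - 24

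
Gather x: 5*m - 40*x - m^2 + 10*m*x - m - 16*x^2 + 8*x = -m^2 + 4*m - 16*x^2 + x*(10*m - 32)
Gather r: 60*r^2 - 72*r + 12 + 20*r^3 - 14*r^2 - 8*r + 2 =20*r^3 + 46*r^2 - 80*r + 14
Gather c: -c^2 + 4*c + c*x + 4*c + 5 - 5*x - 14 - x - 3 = -c^2 + c*(x + 8) - 6*x - 12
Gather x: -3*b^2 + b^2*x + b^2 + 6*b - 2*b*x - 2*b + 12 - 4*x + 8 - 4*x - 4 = -2*b^2 + 4*b + x*(b^2 - 2*b - 8) + 16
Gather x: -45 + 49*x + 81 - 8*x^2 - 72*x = -8*x^2 - 23*x + 36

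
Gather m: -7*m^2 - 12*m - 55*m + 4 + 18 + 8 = -7*m^2 - 67*m + 30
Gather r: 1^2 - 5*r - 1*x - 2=-5*r - x - 1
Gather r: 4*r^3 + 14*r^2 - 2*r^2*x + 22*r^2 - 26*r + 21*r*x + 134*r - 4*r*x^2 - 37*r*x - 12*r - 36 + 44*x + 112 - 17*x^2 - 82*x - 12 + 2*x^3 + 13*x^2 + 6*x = 4*r^3 + r^2*(36 - 2*x) + r*(-4*x^2 - 16*x + 96) + 2*x^3 - 4*x^2 - 32*x + 64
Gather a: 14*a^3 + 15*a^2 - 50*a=14*a^3 + 15*a^2 - 50*a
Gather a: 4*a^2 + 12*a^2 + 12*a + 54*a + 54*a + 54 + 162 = 16*a^2 + 120*a + 216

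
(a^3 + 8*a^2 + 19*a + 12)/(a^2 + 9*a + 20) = (a^2 + 4*a + 3)/(a + 5)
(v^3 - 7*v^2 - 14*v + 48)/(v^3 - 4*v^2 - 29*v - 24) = (v - 2)/(v + 1)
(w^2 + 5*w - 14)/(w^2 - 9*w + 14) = (w + 7)/(w - 7)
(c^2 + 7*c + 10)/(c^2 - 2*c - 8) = (c + 5)/(c - 4)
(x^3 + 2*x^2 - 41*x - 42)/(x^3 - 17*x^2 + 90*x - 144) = (x^2 + 8*x + 7)/(x^2 - 11*x + 24)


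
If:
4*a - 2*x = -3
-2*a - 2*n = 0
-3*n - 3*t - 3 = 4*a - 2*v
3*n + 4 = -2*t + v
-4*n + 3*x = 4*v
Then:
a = 57/68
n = -57/68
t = 59/68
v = 219/68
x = 54/17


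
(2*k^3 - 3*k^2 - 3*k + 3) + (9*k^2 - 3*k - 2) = 2*k^3 + 6*k^2 - 6*k + 1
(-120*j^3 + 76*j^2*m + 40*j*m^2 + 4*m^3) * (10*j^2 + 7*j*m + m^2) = -1200*j^5 - 80*j^4*m + 812*j^3*m^2 + 396*j^2*m^3 + 68*j*m^4 + 4*m^5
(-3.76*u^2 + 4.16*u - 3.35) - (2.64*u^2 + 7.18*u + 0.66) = -6.4*u^2 - 3.02*u - 4.01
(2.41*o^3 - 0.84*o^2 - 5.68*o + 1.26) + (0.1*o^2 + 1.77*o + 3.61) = 2.41*o^3 - 0.74*o^2 - 3.91*o + 4.87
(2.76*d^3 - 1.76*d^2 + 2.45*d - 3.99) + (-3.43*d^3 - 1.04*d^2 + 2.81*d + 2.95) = -0.67*d^3 - 2.8*d^2 + 5.26*d - 1.04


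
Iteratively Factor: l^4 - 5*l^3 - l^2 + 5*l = (l + 1)*(l^3 - 6*l^2 + 5*l) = (l - 5)*(l + 1)*(l^2 - l) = l*(l - 5)*(l + 1)*(l - 1)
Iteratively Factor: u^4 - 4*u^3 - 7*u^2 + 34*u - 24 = (u - 4)*(u^3 - 7*u + 6) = (u - 4)*(u + 3)*(u^2 - 3*u + 2) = (u - 4)*(u - 1)*(u + 3)*(u - 2)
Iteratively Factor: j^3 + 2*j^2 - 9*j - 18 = (j - 3)*(j^2 + 5*j + 6) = (j - 3)*(j + 3)*(j + 2)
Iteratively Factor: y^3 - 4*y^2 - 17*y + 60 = (y - 3)*(y^2 - y - 20) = (y - 5)*(y - 3)*(y + 4)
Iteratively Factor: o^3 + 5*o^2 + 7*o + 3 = (o + 1)*(o^2 + 4*o + 3) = (o + 1)^2*(o + 3)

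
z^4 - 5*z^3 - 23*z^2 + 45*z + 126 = (z - 7)*(z - 3)*(z + 2)*(z + 3)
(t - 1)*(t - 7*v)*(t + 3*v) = t^3 - 4*t^2*v - t^2 - 21*t*v^2 + 4*t*v + 21*v^2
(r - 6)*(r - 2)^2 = r^3 - 10*r^2 + 28*r - 24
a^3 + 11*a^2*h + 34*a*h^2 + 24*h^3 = (a + h)*(a + 4*h)*(a + 6*h)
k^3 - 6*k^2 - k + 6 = (k - 6)*(k - 1)*(k + 1)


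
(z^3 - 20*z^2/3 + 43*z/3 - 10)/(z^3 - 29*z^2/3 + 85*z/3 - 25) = (z - 2)/(z - 5)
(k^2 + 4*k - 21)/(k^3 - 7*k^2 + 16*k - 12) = (k + 7)/(k^2 - 4*k + 4)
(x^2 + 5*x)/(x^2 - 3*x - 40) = x/(x - 8)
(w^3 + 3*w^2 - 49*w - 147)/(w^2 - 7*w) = w + 10 + 21/w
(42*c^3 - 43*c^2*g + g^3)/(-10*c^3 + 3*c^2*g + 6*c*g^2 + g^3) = (-42*c^2 + c*g + g^2)/(10*c^2 + 7*c*g + g^2)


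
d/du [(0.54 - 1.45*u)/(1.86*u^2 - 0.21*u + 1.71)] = (2.697*u^2 - 2.0088*u - 2.3661)/(3.4596*u^4 - 0.7812*u^3 + 6.4053*u^2 - 0.7182*u + 2.9241)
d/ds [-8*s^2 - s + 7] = -16*s - 1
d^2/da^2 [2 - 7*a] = 0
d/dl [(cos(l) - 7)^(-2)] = 2*sin(l)/(cos(l) - 7)^3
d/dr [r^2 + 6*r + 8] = 2*r + 6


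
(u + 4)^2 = u^2 + 8*u + 16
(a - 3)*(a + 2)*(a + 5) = a^3 + 4*a^2 - 11*a - 30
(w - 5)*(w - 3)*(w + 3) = w^3 - 5*w^2 - 9*w + 45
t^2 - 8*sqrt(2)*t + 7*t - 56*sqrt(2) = (t + 7)*(t - 8*sqrt(2))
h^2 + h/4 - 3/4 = (h - 3/4)*(h + 1)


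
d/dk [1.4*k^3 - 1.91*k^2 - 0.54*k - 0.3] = 4.2*k^2 - 3.82*k - 0.54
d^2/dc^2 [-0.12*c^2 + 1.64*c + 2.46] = -0.240000000000000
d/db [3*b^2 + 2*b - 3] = 6*b + 2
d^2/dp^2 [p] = 0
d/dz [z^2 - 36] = 2*z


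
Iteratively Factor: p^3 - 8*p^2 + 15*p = (p - 5)*(p^2 - 3*p) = (p - 5)*(p - 3)*(p)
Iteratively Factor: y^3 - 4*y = (y - 2)*(y^2 + 2*y) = (y - 2)*(y + 2)*(y)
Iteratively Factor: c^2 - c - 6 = (c - 3)*(c + 2)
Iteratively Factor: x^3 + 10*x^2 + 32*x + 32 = (x + 2)*(x^2 + 8*x + 16) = (x + 2)*(x + 4)*(x + 4)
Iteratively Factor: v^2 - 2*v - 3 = (v - 3)*(v + 1)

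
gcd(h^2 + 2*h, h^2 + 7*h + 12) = 1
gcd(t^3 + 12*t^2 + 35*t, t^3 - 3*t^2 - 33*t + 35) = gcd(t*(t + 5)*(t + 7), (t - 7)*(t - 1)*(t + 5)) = t + 5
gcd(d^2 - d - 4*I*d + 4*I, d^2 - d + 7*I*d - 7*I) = d - 1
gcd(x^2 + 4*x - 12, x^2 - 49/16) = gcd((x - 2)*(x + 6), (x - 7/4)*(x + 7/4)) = 1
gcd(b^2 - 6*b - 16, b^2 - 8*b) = b - 8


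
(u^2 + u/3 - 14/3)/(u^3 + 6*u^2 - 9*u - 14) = (u + 7/3)/(u^2 + 8*u + 7)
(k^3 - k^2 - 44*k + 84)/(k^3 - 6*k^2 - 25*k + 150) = (k^2 + 5*k - 14)/(k^2 - 25)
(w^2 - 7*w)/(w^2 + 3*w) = (w - 7)/(w + 3)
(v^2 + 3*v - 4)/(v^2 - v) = (v + 4)/v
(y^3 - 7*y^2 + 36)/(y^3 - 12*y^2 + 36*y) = (y^2 - y - 6)/(y*(y - 6))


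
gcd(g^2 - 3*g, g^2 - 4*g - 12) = 1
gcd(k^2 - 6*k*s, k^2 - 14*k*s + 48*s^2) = -k + 6*s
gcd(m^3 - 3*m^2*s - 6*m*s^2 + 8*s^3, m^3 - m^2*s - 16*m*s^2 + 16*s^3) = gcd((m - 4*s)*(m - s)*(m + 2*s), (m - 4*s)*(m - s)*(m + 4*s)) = m^2 - 5*m*s + 4*s^2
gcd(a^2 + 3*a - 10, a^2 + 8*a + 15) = a + 5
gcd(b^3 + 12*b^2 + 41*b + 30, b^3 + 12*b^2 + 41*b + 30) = b^3 + 12*b^2 + 41*b + 30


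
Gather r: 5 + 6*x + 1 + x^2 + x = x^2 + 7*x + 6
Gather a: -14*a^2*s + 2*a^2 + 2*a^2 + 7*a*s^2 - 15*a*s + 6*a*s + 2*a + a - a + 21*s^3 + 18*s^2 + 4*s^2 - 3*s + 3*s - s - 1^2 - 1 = a^2*(4 - 14*s) + a*(7*s^2 - 9*s + 2) + 21*s^3 + 22*s^2 - s - 2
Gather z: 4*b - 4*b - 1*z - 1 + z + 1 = 0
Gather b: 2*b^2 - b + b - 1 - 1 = 2*b^2 - 2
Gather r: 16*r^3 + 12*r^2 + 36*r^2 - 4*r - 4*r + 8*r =16*r^3 + 48*r^2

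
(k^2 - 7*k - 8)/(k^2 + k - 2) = (k^2 - 7*k - 8)/(k^2 + k - 2)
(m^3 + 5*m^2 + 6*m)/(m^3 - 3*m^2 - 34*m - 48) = m/(m - 8)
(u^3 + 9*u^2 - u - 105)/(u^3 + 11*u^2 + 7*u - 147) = (u + 5)/(u + 7)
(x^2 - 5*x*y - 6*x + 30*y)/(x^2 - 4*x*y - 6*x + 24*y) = (x - 5*y)/(x - 4*y)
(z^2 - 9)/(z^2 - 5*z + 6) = (z + 3)/(z - 2)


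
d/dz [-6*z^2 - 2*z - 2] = -12*z - 2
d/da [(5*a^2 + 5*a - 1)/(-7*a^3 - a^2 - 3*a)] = (35*a^4 + 70*a^3 - 31*a^2 - 2*a - 3)/(a^2*(49*a^4 + 14*a^3 + 43*a^2 + 6*a + 9))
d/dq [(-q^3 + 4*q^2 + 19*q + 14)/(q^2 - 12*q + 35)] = (-q^2 + 10*q + 17)/(q^2 - 10*q + 25)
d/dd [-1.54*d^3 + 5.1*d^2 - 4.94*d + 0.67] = -4.62*d^2 + 10.2*d - 4.94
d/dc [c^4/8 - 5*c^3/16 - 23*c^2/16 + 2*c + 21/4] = c^3/2 - 15*c^2/16 - 23*c/8 + 2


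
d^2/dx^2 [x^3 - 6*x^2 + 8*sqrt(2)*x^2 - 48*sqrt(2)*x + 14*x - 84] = 6*x - 12 + 16*sqrt(2)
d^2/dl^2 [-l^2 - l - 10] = -2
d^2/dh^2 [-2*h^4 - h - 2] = -24*h^2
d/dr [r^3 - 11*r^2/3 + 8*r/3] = 3*r^2 - 22*r/3 + 8/3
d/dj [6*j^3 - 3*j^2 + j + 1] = 18*j^2 - 6*j + 1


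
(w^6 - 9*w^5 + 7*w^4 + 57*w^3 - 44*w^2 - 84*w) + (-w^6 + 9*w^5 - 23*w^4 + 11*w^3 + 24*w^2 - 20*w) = -16*w^4 + 68*w^3 - 20*w^2 - 104*w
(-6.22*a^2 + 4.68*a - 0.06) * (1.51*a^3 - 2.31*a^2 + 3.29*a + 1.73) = -9.3922*a^5 + 21.435*a^4 - 31.3652*a^3 + 4.7752*a^2 + 7.899*a - 0.1038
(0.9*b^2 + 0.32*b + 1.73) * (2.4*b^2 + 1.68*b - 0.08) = 2.16*b^4 + 2.28*b^3 + 4.6176*b^2 + 2.8808*b - 0.1384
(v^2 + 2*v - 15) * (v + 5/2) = v^3 + 9*v^2/2 - 10*v - 75/2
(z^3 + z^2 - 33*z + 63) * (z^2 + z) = z^5 + 2*z^4 - 32*z^3 + 30*z^2 + 63*z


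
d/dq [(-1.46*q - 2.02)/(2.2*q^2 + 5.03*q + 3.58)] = (3.212*q^2 + 8.888*q + 4.9338)/(4.84*q^4 + 22.132*q^3 + 41.0529*q^2 + 36.0148*q + 12.8164)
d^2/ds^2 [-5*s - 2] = 0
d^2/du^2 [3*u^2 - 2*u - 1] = 6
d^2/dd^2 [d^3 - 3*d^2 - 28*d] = 6*d - 6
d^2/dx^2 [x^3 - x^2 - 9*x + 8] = 6*x - 2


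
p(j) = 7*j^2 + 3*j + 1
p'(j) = 14*j + 3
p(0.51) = 4.35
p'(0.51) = 10.14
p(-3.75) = 88.19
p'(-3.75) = -49.50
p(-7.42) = 364.13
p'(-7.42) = -100.88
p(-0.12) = 0.74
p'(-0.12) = 1.32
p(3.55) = 99.87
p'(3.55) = 52.70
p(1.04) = 11.69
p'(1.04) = 17.56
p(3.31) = 87.62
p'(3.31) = 49.34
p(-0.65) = 2.01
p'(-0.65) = -6.10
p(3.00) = 73.00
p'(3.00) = 45.00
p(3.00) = 73.00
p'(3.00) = 45.00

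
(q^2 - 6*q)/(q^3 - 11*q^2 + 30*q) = 1/(q - 5)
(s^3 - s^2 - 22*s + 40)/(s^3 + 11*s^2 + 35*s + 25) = (s^2 - 6*s + 8)/(s^2 + 6*s + 5)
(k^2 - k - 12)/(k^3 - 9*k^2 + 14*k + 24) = (k + 3)/(k^2 - 5*k - 6)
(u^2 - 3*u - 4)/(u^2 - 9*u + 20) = (u + 1)/(u - 5)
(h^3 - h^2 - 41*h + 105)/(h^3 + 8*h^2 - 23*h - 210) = (h - 3)/(h + 6)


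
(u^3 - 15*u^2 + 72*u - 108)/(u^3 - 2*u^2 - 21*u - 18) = (u^2 - 9*u + 18)/(u^2 + 4*u + 3)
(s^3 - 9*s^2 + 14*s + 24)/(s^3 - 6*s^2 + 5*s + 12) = (s - 6)/(s - 3)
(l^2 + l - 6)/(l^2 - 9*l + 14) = (l + 3)/(l - 7)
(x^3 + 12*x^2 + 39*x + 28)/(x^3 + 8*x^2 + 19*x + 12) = (x + 7)/(x + 3)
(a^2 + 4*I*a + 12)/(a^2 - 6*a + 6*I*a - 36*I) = (a - 2*I)/(a - 6)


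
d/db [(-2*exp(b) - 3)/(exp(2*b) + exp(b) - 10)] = ((2*exp(b) + 1)*(2*exp(b) + 3) - 2*exp(2*b) - 2*exp(b) + 20)*exp(b)/(exp(2*b) + exp(b) - 10)^2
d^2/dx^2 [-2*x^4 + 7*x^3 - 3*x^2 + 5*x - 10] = -24*x^2 + 42*x - 6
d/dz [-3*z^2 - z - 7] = -6*z - 1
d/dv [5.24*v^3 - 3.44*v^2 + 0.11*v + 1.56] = 15.72*v^2 - 6.88*v + 0.11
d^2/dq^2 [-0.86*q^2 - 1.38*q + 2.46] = -1.72000000000000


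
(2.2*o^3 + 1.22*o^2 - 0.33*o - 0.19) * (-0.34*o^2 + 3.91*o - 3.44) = -0.748*o^5 + 8.1872*o^4 - 2.6856*o^3 - 5.4225*o^2 + 0.3923*o + 0.6536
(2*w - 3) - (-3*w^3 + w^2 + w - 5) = 3*w^3 - w^2 + w + 2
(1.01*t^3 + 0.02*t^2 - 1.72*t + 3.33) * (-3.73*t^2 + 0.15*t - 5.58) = -3.7673*t^5 + 0.0769*t^4 + 0.7828*t^3 - 12.7905*t^2 + 10.0971*t - 18.5814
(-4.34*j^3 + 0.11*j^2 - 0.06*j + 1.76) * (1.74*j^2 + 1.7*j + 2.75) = -7.5516*j^5 - 7.1866*j^4 - 11.8524*j^3 + 3.2629*j^2 + 2.827*j + 4.84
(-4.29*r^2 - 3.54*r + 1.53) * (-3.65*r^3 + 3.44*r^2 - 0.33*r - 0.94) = 15.6585*r^5 - 1.8366*r^4 - 16.3464*r^3 + 10.464*r^2 + 2.8227*r - 1.4382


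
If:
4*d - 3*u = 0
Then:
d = 3*u/4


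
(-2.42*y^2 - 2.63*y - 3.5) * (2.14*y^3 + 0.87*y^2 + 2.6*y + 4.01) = -5.1788*y^5 - 7.7336*y^4 - 16.0701*y^3 - 19.5872*y^2 - 19.6463*y - 14.035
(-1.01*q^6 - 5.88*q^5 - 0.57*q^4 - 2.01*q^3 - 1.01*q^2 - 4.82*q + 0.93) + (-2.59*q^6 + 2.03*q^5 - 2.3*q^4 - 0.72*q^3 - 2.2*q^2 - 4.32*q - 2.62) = -3.6*q^6 - 3.85*q^5 - 2.87*q^4 - 2.73*q^3 - 3.21*q^2 - 9.14*q - 1.69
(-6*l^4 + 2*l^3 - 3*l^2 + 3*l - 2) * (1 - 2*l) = 12*l^5 - 10*l^4 + 8*l^3 - 9*l^2 + 7*l - 2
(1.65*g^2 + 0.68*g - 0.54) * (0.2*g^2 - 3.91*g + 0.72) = 0.33*g^4 - 6.3155*g^3 - 1.5788*g^2 + 2.601*g - 0.3888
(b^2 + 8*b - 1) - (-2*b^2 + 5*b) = 3*b^2 + 3*b - 1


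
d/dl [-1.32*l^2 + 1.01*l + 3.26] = 1.01 - 2.64*l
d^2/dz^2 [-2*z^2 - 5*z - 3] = -4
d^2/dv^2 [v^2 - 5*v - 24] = 2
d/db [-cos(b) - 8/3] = sin(b)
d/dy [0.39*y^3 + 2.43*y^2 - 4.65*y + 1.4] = 1.17*y^2 + 4.86*y - 4.65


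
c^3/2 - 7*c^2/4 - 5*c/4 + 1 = (c/2 + 1/2)*(c - 4)*(c - 1/2)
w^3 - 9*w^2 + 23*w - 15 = (w - 5)*(w - 3)*(w - 1)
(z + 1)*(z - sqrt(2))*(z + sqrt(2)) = z^3 + z^2 - 2*z - 2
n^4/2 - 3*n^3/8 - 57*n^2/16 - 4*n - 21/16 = (n/2 + 1/2)*(n - 7/2)*(n + 3/4)*(n + 1)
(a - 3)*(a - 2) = a^2 - 5*a + 6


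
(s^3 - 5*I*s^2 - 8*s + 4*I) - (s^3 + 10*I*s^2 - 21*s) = -15*I*s^2 + 13*s + 4*I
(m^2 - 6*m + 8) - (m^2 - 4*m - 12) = 20 - 2*m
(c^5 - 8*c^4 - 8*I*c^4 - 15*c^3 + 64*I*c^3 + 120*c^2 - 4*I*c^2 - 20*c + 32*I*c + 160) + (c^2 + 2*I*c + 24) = c^5 - 8*c^4 - 8*I*c^4 - 15*c^3 + 64*I*c^3 + 121*c^2 - 4*I*c^2 - 20*c + 34*I*c + 184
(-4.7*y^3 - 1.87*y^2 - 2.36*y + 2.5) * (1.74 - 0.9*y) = 4.23*y^4 - 6.495*y^3 - 1.1298*y^2 - 6.3564*y + 4.35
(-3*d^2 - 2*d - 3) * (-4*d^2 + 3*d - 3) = 12*d^4 - d^3 + 15*d^2 - 3*d + 9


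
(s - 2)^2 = s^2 - 4*s + 4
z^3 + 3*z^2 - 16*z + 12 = (z - 2)*(z - 1)*(z + 6)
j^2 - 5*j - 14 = (j - 7)*(j + 2)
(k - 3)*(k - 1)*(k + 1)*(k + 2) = k^4 - k^3 - 7*k^2 + k + 6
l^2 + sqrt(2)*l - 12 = (l - 2*sqrt(2))*(l + 3*sqrt(2))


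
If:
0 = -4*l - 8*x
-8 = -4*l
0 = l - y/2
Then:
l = 2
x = -1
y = 4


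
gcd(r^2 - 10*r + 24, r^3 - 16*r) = r - 4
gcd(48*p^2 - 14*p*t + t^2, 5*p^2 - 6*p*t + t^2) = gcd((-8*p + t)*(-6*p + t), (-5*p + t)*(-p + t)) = 1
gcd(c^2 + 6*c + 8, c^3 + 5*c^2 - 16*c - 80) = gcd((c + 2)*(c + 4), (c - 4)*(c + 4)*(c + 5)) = c + 4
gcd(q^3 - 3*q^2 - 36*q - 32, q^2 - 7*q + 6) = 1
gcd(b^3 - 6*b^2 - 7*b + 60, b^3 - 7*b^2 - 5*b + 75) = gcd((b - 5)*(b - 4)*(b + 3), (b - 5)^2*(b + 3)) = b^2 - 2*b - 15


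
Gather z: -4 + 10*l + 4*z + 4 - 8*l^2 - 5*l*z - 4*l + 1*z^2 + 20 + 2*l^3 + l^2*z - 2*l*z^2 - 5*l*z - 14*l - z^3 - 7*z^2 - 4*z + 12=2*l^3 - 8*l^2 - 8*l - z^3 + z^2*(-2*l - 6) + z*(l^2 - 10*l) + 32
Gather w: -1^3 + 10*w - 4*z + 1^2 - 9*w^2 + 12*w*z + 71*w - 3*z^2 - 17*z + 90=-9*w^2 + w*(12*z + 81) - 3*z^2 - 21*z + 90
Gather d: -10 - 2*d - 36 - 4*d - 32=-6*d - 78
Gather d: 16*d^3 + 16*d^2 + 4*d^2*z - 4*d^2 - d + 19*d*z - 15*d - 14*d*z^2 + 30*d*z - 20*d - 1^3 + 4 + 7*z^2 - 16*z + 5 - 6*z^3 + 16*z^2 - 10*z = 16*d^3 + d^2*(4*z + 12) + d*(-14*z^2 + 49*z - 36) - 6*z^3 + 23*z^2 - 26*z + 8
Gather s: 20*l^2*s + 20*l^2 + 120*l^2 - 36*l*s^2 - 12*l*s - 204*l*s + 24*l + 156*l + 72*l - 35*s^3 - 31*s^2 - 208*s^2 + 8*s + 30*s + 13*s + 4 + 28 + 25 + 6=140*l^2 + 252*l - 35*s^3 + s^2*(-36*l - 239) + s*(20*l^2 - 216*l + 51) + 63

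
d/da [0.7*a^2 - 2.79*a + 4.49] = 1.4*a - 2.79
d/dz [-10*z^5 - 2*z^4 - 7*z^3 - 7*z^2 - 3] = z*(-50*z^3 - 8*z^2 - 21*z - 14)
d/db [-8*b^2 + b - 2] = 1 - 16*b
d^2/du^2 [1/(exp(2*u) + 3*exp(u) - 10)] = (2*(2*exp(u) + 3)^2*exp(u) - (4*exp(u) + 3)*(exp(2*u) + 3*exp(u) - 10))*exp(u)/(exp(2*u) + 3*exp(u) - 10)^3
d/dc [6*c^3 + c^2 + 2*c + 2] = 18*c^2 + 2*c + 2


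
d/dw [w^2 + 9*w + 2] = 2*w + 9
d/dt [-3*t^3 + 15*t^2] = 3*t*(10 - 3*t)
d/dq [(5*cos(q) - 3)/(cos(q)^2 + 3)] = (5*cos(q)^2 - 6*cos(q) - 15)*sin(q)/((sin(q) - 2)^2*(sin(q) + 2)^2)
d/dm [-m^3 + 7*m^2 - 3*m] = -3*m^2 + 14*m - 3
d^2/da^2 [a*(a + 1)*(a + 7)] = 6*a + 16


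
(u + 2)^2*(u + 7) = u^3 + 11*u^2 + 32*u + 28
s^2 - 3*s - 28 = (s - 7)*(s + 4)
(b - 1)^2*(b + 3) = b^3 + b^2 - 5*b + 3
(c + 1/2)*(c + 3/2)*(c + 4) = c^3 + 6*c^2 + 35*c/4 + 3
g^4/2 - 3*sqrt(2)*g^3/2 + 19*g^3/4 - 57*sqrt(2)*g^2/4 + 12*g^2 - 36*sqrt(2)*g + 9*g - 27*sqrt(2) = (g/2 + 1)*(g + 3/2)*(g + 6)*(g - 3*sqrt(2))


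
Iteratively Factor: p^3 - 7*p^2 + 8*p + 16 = (p - 4)*(p^2 - 3*p - 4) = (p - 4)*(p + 1)*(p - 4)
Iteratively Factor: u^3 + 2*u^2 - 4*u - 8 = (u + 2)*(u^2 - 4) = (u - 2)*(u + 2)*(u + 2)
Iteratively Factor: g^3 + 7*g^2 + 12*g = (g + 4)*(g^2 + 3*g) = (g + 3)*(g + 4)*(g)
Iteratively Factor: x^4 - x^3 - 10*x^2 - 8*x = (x + 2)*(x^3 - 3*x^2 - 4*x) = (x + 1)*(x + 2)*(x^2 - 4*x) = (x - 4)*(x + 1)*(x + 2)*(x)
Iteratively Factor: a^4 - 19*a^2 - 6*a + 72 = (a - 2)*(a^3 + 2*a^2 - 15*a - 36) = (a - 2)*(a + 3)*(a^2 - a - 12) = (a - 4)*(a - 2)*(a + 3)*(a + 3)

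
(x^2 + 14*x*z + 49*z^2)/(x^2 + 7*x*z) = (x + 7*z)/x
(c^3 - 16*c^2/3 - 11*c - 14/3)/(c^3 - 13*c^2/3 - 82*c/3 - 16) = (c^2 - 6*c - 7)/(c^2 - 5*c - 24)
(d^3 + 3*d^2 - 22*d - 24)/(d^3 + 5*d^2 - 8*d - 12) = (d - 4)/(d - 2)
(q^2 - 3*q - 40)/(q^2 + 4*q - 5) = (q - 8)/(q - 1)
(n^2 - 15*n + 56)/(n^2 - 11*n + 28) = (n - 8)/(n - 4)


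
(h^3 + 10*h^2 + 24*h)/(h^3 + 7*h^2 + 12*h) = (h + 6)/(h + 3)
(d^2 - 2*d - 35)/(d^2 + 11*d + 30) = (d - 7)/(d + 6)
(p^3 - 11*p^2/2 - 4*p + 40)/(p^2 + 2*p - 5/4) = 2*(p^2 - 8*p + 16)/(2*p - 1)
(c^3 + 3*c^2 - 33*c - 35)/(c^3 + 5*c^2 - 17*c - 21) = (c - 5)/(c - 3)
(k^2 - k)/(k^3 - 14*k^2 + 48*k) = (k - 1)/(k^2 - 14*k + 48)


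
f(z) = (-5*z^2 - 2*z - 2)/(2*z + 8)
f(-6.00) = 42.50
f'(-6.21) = 5.08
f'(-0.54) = 0.59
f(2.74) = -3.34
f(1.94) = -2.08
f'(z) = (-10*z - 2)/(2*z + 8) - 2*(-5*z^2 - 2*z - 2)/(2*z + 8)^2 = (-5*z^2 - 40*z - 6)/(2*(z^2 + 8*z + 16))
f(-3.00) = -20.50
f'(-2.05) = 7.23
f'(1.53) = -1.29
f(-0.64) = -0.41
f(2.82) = -3.48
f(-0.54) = -0.34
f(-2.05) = -4.85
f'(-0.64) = 0.78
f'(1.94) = -1.45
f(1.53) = -1.52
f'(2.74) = -1.69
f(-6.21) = 41.27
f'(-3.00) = 34.50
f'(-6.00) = 6.75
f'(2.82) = -1.70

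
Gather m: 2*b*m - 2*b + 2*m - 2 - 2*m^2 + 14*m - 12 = -2*b - 2*m^2 + m*(2*b + 16) - 14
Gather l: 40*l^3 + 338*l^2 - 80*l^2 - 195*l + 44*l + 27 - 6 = 40*l^3 + 258*l^2 - 151*l + 21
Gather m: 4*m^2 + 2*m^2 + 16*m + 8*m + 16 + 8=6*m^2 + 24*m + 24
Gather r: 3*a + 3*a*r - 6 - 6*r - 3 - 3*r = 3*a + r*(3*a - 9) - 9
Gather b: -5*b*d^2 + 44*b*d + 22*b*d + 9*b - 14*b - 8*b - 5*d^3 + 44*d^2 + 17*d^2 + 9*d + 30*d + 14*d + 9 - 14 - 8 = b*(-5*d^2 + 66*d - 13) - 5*d^3 + 61*d^2 + 53*d - 13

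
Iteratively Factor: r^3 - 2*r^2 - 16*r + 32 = (r - 4)*(r^2 + 2*r - 8) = (r - 4)*(r - 2)*(r + 4)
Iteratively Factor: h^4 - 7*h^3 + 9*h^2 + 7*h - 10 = (h - 5)*(h^3 - 2*h^2 - h + 2) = (h - 5)*(h - 2)*(h^2 - 1) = (h - 5)*(h - 2)*(h - 1)*(h + 1)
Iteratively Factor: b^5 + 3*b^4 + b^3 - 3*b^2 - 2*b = (b + 1)*(b^4 + 2*b^3 - b^2 - 2*b) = (b + 1)^2*(b^3 + b^2 - 2*b) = (b - 1)*(b + 1)^2*(b^2 + 2*b) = b*(b - 1)*(b + 1)^2*(b + 2)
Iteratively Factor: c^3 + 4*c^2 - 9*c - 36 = (c + 4)*(c^2 - 9) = (c - 3)*(c + 4)*(c + 3)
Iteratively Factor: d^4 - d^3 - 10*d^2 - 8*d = (d - 4)*(d^3 + 3*d^2 + 2*d) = (d - 4)*(d + 1)*(d^2 + 2*d) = d*(d - 4)*(d + 1)*(d + 2)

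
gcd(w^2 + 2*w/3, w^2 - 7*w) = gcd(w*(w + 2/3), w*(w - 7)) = w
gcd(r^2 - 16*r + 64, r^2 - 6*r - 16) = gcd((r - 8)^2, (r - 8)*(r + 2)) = r - 8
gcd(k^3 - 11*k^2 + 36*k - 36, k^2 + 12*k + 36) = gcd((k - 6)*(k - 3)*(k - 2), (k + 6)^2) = 1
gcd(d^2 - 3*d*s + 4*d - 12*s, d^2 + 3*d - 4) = d + 4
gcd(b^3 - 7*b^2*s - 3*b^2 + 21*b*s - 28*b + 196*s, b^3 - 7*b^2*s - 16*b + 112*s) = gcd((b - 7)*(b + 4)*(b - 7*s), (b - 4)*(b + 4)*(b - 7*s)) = -b^2 + 7*b*s - 4*b + 28*s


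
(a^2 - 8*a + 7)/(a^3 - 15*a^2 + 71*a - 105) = (a - 1)/(a^2 - 8*a + 15)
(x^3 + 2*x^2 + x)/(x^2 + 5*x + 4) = x*(x + 1)/(x + 4)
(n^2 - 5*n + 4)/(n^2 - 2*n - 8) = (n - 1)/(n + 2)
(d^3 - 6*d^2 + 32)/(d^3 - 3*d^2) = (d^3 - 6*d^2 + 32)/(d^2*(d - 3))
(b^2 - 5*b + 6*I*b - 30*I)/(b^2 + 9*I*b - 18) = (b - 5)/(b + 3*I)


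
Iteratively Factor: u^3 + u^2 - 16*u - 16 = (u + 1)*(u^2 - 16) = (u - 4)*(u + 1)*(u + 4)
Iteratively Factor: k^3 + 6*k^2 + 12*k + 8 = (k + 2)*(k^2 + 4*k + 4) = (k + 2)^2*(k + 2)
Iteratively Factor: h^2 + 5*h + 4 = (h + 1)*(h + 4)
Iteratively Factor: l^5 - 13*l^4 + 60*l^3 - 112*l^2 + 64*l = (l - 1)*(l^4 - 12*l^3 + 48*l^2 - 64*l) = (l - 4)*(l - 1)*(l^3 - 8*l^2 + 16*l) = l*(l - 4)*(l - 1)*(l^2 - 8*l + 16) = l*(l - 4)^2*(l - 1)*(l - 4)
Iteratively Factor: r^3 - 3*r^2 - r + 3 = (r + 1)*(r^2 - 4*r + 3) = (r - 3)*(r + 1)*(r - 1)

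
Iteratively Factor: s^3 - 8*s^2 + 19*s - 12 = (s - 3)*(s^2 - 5*s + 4) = (s - 4)*(s - 3)*(s - 1)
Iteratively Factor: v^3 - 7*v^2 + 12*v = (v - 3)*(v^2 - 4*v) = (v - 4)*(v - 3)*(v)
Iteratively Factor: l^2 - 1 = (l + 1)*(l - 1)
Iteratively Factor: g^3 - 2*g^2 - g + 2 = (g - 1)*(g^2 - g - 2) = (g - 2)*(g - 1)*(g + 1)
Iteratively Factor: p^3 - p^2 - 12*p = (p)*(p^2 - p - 12) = p*(p + 3)*(p - 4)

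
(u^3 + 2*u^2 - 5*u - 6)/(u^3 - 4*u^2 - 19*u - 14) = (u^2 + u - 6)/(u^2 - 5*u - 14)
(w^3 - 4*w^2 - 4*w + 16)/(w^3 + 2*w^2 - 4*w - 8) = (w - 4)/(w + 2)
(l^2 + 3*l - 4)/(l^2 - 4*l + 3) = (l + 4)/(l - 3)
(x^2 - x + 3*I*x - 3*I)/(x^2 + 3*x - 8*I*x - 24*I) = (x^2 + x*(-1 + 3*I) - 3*I)/(x^2 + x*(3 - 8*I) - 24*I)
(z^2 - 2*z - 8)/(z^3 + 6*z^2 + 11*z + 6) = (z - 4)/(z^2 + 4*z + 3)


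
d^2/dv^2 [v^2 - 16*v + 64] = 2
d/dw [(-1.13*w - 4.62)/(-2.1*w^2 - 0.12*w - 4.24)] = (-2.373*w^2 - 19.404*w + 4.2368)/(4.41*w^4 + 0.504*w^3 + 17.8224*w^2 + 1.0176*w + 17.9776)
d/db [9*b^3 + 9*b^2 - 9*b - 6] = 27*b^2 + 18*b - 9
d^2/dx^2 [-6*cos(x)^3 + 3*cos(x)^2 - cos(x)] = 11*cos(x)/2 - 6*cos(2*x) + 27*cos(3*x)/2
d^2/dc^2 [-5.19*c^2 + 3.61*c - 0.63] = -10.3800000000000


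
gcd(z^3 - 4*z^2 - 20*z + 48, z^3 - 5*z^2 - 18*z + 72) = z^2 - 2*z - 24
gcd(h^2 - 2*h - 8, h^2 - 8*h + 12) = 1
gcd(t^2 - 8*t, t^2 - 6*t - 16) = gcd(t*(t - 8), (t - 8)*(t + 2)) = t - 8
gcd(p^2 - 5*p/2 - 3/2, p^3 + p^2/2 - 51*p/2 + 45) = p - 3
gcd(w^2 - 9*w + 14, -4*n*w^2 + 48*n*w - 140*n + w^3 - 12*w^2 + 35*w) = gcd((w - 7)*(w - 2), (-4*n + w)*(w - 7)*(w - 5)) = w - 7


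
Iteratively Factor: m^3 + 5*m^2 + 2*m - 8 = (m - 1)*(m^2 + 6*m + 8) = (m - 1)*(m + 2)*(m + 4)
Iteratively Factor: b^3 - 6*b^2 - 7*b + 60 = (b + 3)*(b^2 - 9*b + 20) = (b - 4)*(b + 3)*(b - 5)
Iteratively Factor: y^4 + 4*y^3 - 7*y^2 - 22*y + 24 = (y + 4)*(y^3 - 7*y + 6) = (y - 2)*(y + 4)*(y^2 + 2*y - 3) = (y - 2)*(y + 3)*(y + 4)*(y - 1)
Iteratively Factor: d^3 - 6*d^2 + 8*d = (d)*(d^2 - 6*d + 8) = d*(d - 2)*(d - 4)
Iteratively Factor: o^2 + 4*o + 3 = (o + 3)*(o + 1)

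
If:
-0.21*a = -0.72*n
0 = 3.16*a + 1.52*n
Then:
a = 0.00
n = 0.00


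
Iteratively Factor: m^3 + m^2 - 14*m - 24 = (m + 2)*(m^2 - m - 12) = (m - 4)*(m + 2)*(m + 3)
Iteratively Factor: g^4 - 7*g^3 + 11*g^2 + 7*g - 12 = (g - 3)*(g^3 - 4*g^2 - g + 4) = (g - 4)*(g - 3)*(g^2 - 1) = (g - 4)*(g - 3)*(g - 1)*(g + 1)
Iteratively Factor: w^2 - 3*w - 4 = (w - 4)*(w + 1)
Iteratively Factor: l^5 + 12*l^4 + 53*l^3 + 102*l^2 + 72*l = (l)*(l^4 + 12*l^3 + 53*l^2 + 102*l + 72) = l*(l + 3)*(l^3 + 9*l^2 + 26*l + 24) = l*(l + 3)^2*(l^2 + 6*l + 8) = l*(l + 3)^2*(l + 4)*(l + 2)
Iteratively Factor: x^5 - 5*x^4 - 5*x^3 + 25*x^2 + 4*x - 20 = (x - 1)*(x^4 - 4*x^3 - 9*x^2 + 16*x + 20) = (x - 1)*(x + 2)*(x^3 - 6*x^2 + 3*x + 10) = (x - 5)*(x - 1)*(x + 2)*(x^2 - x - 2) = (x - 5)*(x - 1)*(x + 1)*(x + 2)*(x - 2)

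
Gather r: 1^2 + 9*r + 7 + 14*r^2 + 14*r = 14*r^2 + 23*r + 8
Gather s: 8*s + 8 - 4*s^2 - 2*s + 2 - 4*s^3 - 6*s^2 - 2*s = -4*s^3 - 10*s^2 + 4*s + 10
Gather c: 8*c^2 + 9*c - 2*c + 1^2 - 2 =8*c^2 + 7*c - 1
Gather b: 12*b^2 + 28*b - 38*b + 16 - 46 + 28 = 12*b^2 - 10*b - 2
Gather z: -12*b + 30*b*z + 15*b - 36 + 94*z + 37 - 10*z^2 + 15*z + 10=3*b - 10*z^2 + z*(30*b + 109) + 11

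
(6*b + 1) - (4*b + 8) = 2*b - 7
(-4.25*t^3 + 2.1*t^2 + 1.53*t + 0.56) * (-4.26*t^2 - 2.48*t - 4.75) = 18.105*t^5 + 1.594*t^4 + 8.4617*t^3 - 16.155*t^2 - 8.6563*t - 2.66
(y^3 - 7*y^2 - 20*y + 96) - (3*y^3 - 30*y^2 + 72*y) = -2*y^3 + 23*y^2 - 92*y + 96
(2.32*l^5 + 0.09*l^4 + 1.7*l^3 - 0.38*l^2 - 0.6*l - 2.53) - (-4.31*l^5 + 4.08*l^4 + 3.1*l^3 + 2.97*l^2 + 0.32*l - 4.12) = 6.63*l^5 - 3.99*l^4 - 1.4*l^3 - 3.35*l^2 - 0.92*l + 1.59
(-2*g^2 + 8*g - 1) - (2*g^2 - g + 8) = -4*g^2 + 9*g - 9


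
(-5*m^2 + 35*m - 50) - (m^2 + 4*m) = -6*m^2 + 31*m - 50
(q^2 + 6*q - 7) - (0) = q^2 + 6*q - 7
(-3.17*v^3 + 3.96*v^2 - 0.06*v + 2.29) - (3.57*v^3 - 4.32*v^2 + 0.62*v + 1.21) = -6.74*v^3 + 8.28*v^2 - 0.68*v + 1.08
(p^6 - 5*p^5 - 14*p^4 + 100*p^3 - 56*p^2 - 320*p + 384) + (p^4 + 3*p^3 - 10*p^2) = p^6 - 5*p^5 - 13*p^4 + 103*p^3 - 66*p^2 - 320*p + 384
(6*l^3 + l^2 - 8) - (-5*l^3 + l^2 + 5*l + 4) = 11*l^3 - 5*l - 12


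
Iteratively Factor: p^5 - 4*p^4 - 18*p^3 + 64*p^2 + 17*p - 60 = (p - 3)*(p^4 - p^3 - 21*p^2 + p + 20) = (p - 3)*(p + 4)*(p^3 - 5*p^2 - p + 5) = (p - 3)*(p - 1)*(p + 4)*(p^2 - 4*p - 5) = (p - 3)*(p - 1)*(p + 1)*(p + 4)*(p - 5)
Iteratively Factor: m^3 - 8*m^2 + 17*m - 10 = (m - 5)*(m^2 - 3*m + 2) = (m - 5)*(m - 2)*(m - 1)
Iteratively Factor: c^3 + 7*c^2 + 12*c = (c + 3)*(c^2 + 4*c) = (c + 3)*(c + 4)*(c)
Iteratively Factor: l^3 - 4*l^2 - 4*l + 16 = (l - 2)*(l^2 - 2*l - 8) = (l - 2)*(l + 2)*(l - 4)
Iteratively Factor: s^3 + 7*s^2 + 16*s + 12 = (s + 2)*(s^2 + 5*s + 6) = (s + 2)*(s + 3)*(s + 2)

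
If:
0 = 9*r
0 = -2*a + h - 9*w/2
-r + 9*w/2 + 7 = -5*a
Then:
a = -9*w/10 - 7/5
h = 27*w/10 - 14/5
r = 0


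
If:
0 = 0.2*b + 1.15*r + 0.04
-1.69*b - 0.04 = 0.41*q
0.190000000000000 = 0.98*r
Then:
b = -1.31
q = 5.32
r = 0.19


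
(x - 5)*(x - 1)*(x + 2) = x^3 - 4*x^2 - 7*x + 10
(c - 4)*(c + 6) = c^2 + 2*c - 24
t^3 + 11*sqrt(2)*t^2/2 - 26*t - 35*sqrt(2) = (t - 5*sqrt(2)/2)*(t + sqrt(2))*(t + 7*sqrt(2))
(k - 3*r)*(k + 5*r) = k^2 + 2*k*r - 15*r^2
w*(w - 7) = w^2 - 7*w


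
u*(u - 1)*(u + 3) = u^3 + 2*u^2 - 3*u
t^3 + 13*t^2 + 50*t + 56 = (t + 2)*(t + 4)*(t + 7)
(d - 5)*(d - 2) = d^2 - 7*d + 10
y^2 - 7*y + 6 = (y - 6)*(y - 1)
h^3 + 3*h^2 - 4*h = h*(h - 1)*(h + 4)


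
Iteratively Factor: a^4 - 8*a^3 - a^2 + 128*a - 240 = (a + 4)*(a^3 - 12*a^2 + 47*a - 60) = (a - 5)*(a + 4)*(a^2 - 7*a + 12) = (a - 5)*(a - 3)*(a + 4)*(a - 4)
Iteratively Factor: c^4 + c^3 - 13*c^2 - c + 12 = (c - 3)*(c^3 + 4*c^2 - c - 4) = (c - 3)*(c - 1)*(c^2 + 5*c + 4) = (c - 3)*(c - 1)*(c + 4)*(c + 1)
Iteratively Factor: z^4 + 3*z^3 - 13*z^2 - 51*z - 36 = (z + 3)*(z^3 - 13*z - 12) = (z + 1)*(z + 3)*(z^2 - z - 12) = (z - 4)*(z + 1)*(z + 3)*(z + 3)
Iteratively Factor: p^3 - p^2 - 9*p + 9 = (p + 3)*(p^2 - 4*p + 3) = (p - 3)*(p + 3)*(p - 1)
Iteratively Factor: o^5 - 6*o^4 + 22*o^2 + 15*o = (o + 1)*(o^4 - 7*o^3 + 7*o^2 + 15*o) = (o - 5)*(o + 1)*(o^3 - 2*o^2 - 3*o) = (o - 5)*(o - 3)*(o + 1)*(o^2 + o) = (o - 5)*(o - 3)*(o + 1)^2*(o)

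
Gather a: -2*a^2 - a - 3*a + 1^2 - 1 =-2*a^2 - 4*a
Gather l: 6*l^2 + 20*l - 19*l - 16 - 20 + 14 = 6*l^2 + l - 22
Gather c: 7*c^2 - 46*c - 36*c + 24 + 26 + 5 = 7*c^2 - 82*c + 55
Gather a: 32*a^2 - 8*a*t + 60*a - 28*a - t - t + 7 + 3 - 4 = 32*a^2 + a*(32 - 8*t) - 2*t + 6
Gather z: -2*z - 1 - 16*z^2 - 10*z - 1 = -16*z^2 - 12*z - 2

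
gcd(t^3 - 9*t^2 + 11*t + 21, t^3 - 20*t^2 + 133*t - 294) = t - 7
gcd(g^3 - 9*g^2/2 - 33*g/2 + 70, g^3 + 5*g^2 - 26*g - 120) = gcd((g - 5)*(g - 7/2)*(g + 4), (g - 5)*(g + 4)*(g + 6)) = g^2 - g - 20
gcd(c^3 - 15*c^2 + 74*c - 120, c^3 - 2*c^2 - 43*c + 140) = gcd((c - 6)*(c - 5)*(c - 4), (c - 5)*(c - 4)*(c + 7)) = c^2 - 9*c + 20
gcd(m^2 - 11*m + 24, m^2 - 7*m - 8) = m - 8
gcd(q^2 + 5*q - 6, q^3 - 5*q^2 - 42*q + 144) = q + 6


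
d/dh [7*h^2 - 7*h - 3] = 14*h - 7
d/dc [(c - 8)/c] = 8/c^2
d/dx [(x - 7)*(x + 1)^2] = (x + 1)*(3*x - 13)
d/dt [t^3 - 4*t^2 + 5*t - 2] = 3*t^2 - 8*t + 5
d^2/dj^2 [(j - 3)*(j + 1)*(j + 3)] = 6*j + 2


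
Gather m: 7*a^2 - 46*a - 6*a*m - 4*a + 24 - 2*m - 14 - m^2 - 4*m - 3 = 7*a^2 - 50*a - m^2 + m*(-6*a - 6) + 7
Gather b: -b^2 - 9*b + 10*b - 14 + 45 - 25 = -b^2 + b + 6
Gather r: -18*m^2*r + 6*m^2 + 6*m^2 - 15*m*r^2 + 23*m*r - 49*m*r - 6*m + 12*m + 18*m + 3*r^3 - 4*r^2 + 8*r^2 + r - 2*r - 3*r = 12*m^2 + 24*m + 3*r^3 + r^2*(4 - 15*m) + r*(-18*m^2 - 26*m - 4)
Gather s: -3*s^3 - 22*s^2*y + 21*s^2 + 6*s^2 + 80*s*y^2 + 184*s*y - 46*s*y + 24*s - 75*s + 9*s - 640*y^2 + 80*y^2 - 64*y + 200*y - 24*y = -3*s^3 + s^2*(27 - 22*y) + s*(80*y^2 + 138*y - 42) - 560*y^2 + 112*y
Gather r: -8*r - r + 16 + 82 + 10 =108 - 9*r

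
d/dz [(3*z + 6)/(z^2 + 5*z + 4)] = 3*(z^2 + 5*z - (z + 2)*(2*z + 5) + 4)/(z^2 + 5*z + 4)^2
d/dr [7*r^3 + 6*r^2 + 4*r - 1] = 21*r^2 + 12*r + 4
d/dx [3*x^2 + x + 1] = 6*x + 1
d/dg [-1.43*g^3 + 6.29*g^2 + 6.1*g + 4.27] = -4.29*g^2 + 12.58*g + 6.1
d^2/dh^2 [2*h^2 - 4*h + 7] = 4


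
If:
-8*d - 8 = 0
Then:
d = -1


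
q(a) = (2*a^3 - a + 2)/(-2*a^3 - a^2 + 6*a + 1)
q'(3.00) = 0.27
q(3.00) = -1.20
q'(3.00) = 0.27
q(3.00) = -1.20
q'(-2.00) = -145.00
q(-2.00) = -12.00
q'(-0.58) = -2.33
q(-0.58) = -0.90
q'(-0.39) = -7.00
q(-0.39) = -1.65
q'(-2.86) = -0.97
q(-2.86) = -1.87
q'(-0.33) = -12.77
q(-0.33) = -2.22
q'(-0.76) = -1.47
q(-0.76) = -0.58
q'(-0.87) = -1.34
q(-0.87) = -0.42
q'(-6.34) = -0.04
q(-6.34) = -1.16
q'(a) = (6*a^2 - 1)/(-2*a^3 - a^2 + 6*a + 1) + (6*a^2 + 2*a - 6)*(2*a^3 - a + 2)/(-2*a^3 - a^2 + 6*a + 1)^2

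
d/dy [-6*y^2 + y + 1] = 1 - 12*y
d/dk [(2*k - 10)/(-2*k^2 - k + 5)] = 4*k*(k - 10)/(4*k^4 + 4*k^3 - 19*k^2 - 10*k + 25)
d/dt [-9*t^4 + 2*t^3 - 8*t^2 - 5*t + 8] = -36*t^3 + 6*t^2 - 16*t - 5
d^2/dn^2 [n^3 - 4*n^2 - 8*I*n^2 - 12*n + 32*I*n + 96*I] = 6*n - 8 - 16*I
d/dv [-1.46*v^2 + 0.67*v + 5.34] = 0.67 - 2.92*v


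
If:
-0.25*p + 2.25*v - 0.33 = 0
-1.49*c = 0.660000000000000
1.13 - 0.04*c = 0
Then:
No Solution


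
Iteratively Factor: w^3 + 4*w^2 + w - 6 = (w - 1)*(w^2 + 5*w + 6) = (w - 1)*(w + 3)*(w + 2)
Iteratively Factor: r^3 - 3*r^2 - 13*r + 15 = (r - 1)*(r^2 - 2*r - 15) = (r - 1)*(r + 3)*(r - 5)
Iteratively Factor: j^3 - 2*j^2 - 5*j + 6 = (j - 1)*(j^2 - j - 6) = (j - 3)*(j - 1)*(j + 2)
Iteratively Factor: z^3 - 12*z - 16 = (z - 4)*(z^2 + 4*z + 4) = (z - 4)*(z + 2)*(z + 2)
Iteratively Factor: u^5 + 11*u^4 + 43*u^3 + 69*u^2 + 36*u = (u + 3)*(u^4 + 8*u^3 + 19*u^2 + 12*u) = (u + 3)*(u + 4)*(u^3 + 4*u^2 + 3*u) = (u + 1)*(u + 3)*(u + 4)*(u^2 + 3*u) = (u + 1)*(u + 3)^2*(u + 4)*(u)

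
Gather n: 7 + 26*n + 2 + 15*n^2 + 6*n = 15*n^2 + 32*n + 9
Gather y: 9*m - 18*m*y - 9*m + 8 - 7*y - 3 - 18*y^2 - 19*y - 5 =-18*y^2 + y*(-18*m - 26)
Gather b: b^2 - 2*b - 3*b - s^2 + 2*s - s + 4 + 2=b^2 - 5*b - s^2 + s + 6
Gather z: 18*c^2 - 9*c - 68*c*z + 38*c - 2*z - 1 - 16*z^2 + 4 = 18*c^2 + 29*c - 16*z^2 + z*(-68*c - 2) + 3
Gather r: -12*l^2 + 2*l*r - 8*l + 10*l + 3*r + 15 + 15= -12*l^2 + 2*l + r*(2*l + 3) + 30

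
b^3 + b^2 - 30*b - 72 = (b - 6)*(b + 3)*(b + 4)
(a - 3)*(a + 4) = a^2 + a - 12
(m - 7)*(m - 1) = m^2 - 8*m + 7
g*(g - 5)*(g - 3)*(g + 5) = g^4 - 3*g^3 - 25*g^2 + 75*g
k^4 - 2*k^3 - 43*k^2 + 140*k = k*(k - 5)*(k - 4)*(k + 7)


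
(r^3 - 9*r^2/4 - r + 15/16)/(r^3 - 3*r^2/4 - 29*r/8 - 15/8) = (r - 1/2)/(r + 1)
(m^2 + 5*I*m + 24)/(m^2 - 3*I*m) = (m + 8*I)/m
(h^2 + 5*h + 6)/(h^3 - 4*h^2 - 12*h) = (h + 3)/(h*(h - 6))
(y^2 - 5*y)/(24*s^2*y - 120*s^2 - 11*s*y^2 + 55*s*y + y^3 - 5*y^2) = y/(24*s^2 - 11*s*y + y^2)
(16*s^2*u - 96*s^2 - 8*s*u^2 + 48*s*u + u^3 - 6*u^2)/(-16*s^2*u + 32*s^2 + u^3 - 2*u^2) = (-4*s*u + 24*s + u^2 - 6*u)/(4*s*u - 8*s + u^2 - 2*u)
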